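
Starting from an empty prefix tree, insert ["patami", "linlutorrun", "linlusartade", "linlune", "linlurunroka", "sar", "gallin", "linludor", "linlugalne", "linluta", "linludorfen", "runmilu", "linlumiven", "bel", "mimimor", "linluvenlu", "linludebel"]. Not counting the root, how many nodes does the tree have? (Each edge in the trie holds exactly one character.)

85

For each word, the new-node count is its length minus the longest prefix already in the trie:
  "patami" → 6 new (p, a, t, a, m, i)
  "linlutorrun" → 11 new (l, i, n, l, u, t, o, r, r, u, n)
  "linlusartade" → prefix "linlu" already present; 7 new (s, a, r, t, a, d, e)
  "linlune" → prefix "linlu" already present; 2 new (n, e)
  "linlurunroka" → prefix "linlu" already present; 7 new (r, u, n, r, o, k, a)
  "sar" → 3 new (s, a, r)
  "gallin" → 6 new (g, a, l, l, i, n)
  "linludor" → prefix "linlu" already present; 3 new (d, o, r)
  "linlugalne" → prefix "linlu" already present; 5 new (g, a, l, n, e)
  "linluta" → prefix "linlut" already present; 1 new (a)
  "linludorfen" → prefix "linludor" already present; 3 new (f, e, n)
  "runmilu" → 7 new (r, u, n, m, i, l, u)
  "linlumiven" → prefix "linlu" already present; 5 new (m, i, v, e, n)
  "bel" → 3 new (b, e, l)
  "mimimor" → 7 new (m, i, m, i, m, o, r)
  "linluvenlu" → prefix "linlu" already present; 5 new (v, e, n, l, u)
  "linludebel" → prefix "linlud" already present; 4 new (e, b, e, l)
Total nodes = 6 + 11 + 7 + 2 + 7 + 3 + 6 + 3 + 5 + 1 + 3 + 7 + 5 + 3 + 7 + 5 + 4 = 85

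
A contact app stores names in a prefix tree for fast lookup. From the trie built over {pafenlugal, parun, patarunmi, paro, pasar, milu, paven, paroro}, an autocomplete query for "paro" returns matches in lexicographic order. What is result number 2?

paroro

Words with prefix "paro", in lexicographic order: "paro", "paroro"
The 2nd is paroro.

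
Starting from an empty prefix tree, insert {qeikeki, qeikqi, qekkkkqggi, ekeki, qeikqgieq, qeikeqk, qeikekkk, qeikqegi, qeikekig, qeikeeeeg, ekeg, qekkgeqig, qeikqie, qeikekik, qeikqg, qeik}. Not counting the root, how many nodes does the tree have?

For each word, the new-node count is its length minus the longest prefix already in the trie:
  "qeikeki" → 7 new (q, e, i, k, e, k, i)
  "qeikqi" → prefix "qeik" already present; 2 new (q, i)
  "qekkkkqggi" → prefix "qe" already present; 8 new (k, k, k, k, q, g, g, i)
  "ekeki" → 5 new (e, k, e, k, i)
  "qeikqgieq" → prefix "qeikq" already present; 4 new (g, i, e, q)
  "qeikeqk" → prefix "qeike" already present; 2 new (q, k)
  "qeikekkk" → prefix "qeikek" already present; 2 new (k, k)
  "qeikqegi" → prefix "qeikq" already present; 3 new (e, g, i)
  "qeikekig" → prefix "qeikeki" already present; 1 new (g)
  "qeikeeeeg" → prefix "qeike" already present; 4 new (e, e, e, g)
  "ekeg" → prefix "eke" already present; 1 new (g)
  "qekkgeqig" → prefix "qekk" already present; 5 new (g, e, q, i, g)
  "qeikqie" → prefix "qeikqi" already present; 1 new (e)
  "qeikekik" → prefix "qeikeki" already present; 1 new (k)
  "qeikqg" → prefix "qeikqg" already present; 0 new (none)
  "qeik" → prefix "qeik" already present; 0 new (none)
Total nodes = 7 + 2 + 8 + 5 + 4 + 2 + 2 + 3 + 1 + 4 + 1 + 5 + 1 + 1 + 0 + 0 = 46

46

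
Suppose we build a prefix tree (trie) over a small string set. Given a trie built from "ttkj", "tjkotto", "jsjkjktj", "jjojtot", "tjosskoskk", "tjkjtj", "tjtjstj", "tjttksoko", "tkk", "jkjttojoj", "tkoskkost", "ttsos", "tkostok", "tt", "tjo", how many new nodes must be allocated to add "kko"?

3

Nothing in the trie begins with "k"; the whole of "kko" is new.
3 − 0 = 3 new nodes.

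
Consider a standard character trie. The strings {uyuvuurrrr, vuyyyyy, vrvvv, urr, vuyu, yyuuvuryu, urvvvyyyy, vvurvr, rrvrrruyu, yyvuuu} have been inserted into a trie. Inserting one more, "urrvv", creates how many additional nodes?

The longest prefix of "urrvv" already in the trie is "urr" (length 3).
Each of the 2 remaining characters creates one node.

2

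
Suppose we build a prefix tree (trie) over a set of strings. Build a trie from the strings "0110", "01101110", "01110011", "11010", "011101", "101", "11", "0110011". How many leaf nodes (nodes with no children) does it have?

6

A leaf is a node with no children — equivalently, the end of a word that is not a proper prefix of any other stored word.
Those words: "0110011", "01101110", "01110011", "011101", "101", "11010"
Leaf count: 6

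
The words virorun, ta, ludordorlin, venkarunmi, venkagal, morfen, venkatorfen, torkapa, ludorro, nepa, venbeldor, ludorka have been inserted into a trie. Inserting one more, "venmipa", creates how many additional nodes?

4

"ven" is already a path in the trie; the remaining "mipa" must be added.
So 7 − 3 = 4 new nodes.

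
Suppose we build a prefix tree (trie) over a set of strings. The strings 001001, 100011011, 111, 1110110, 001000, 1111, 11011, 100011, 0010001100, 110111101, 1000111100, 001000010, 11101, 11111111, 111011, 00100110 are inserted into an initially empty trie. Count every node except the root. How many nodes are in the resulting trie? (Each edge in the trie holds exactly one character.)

For each word, the new-node count is its length minus the longest prefix already in the trie:
  "001001" → 6 new (0, 0, 1, 0, 0, 1)
  "100011011" → 9 new (1, 0, 0, 0, 1, 1, 0, 1, 1)
  "111" → prefix "1" already present; 2 new (1, 1)
  "1110110" → prefix "111" already present; 4 new (0, 1, 1, 0)
  "001000" → prefix "00100" already present; 1 new (0)
  "1111" → prefix "111" already present; 1 new (1)
  "11011" → prefix "11" already present; 3 new (0, 1, 1)
  "100011" → prefix "100011" already present; 0 new (none)
  "0010001100" → prefix "001000" already present; 4 new (1, 1, 0, 0)
  "110111101" → prefix "11011" already present; 4 new (1, 1, 0, 1)
  "1000111100" → prefix "100011" already present; 4 new (1, 1, 0, 0)
  "001000010" → prefix "001000" already present; 3 new (0, 1, 0)
  "11101" → prefix "11101" already present; 0 new (none)
  "11111111" → prefix "1111" already present; 4 new (1, 1, 1, 1)
  "111011" → prefix "111011" already present; 0 new (none)
  "00100110" → prefix "001001" already present; 2 new (1, 0)
Total nodes = 6 + 9 + 2 + 4 + 1 + 1 + 3 + 0 + 4 + 4 + 4 + 3 + 0 + 4 + 0 + 2 = 47

47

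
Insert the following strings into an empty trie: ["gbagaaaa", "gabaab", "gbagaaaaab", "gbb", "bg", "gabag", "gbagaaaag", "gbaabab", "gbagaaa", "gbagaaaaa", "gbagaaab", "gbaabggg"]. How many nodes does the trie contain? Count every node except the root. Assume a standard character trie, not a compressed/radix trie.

28

Trace insertions, counting only characters that open a new branch:
  "gbagaaaa" → 8 new (g, b, a, g, a, a, a, a)
  "gabaab" → prefix "g" already present; 5 new (a, b, a, a, b)
  "gbagaaaaab" → prefix "gbagaaaa" already present; 2 new (a, b)
  "gbb" → prefix "gb" already present; 1 new (b)
  "bg" → 2 new (b, g)
  "gabag" → prefix "gaba" already present; 1 new (g)
  "gbagaaaag" → prefix "gbagaaaa" already present; 1 new (g)
  "gbaabab" → prefix "gba" already present; 4 new (a, b, a, b)
  "gbagaaa" → prefix "gbagaaa" already present; 0 new (none)
  "gbagaaaaa" → prefix "gbagaaaaa" already present; 0 new (none)
  "gbagaaab" → prefix "gbagaaa" already present; 1 new (b)
  "gbaabggg" → prefix "gbaab" already present; 3 new (g, g, g)
Total nodes = 8 + 5 + 2 + 1 + 2 + 1 + 1 + 4 + 0 + 0 + 1 + 3 = 28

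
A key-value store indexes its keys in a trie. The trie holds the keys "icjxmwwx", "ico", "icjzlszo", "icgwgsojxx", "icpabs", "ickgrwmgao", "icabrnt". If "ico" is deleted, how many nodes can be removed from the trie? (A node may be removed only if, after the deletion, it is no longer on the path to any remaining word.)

1

Walk "ico" from the leaf back toward the root, removing each node that no remaining word uses.
The suffix "o" (1 node) is used only by "ico"; the node for "ic" still has the child "j", so pruning stops there.
Nodes removed: 1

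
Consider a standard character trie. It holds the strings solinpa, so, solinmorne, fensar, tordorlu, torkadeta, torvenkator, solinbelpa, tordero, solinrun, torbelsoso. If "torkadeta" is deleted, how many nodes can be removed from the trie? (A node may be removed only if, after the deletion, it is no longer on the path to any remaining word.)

6

A node on "torkadeta"'s path can go only if nothing else ends at it or branches off below it.
The suffix "kadeta" (6 nodes) is used only by "torkadeta"; the node for "tor" still has the child "d", so pruning stops there.
Nodes removed: 6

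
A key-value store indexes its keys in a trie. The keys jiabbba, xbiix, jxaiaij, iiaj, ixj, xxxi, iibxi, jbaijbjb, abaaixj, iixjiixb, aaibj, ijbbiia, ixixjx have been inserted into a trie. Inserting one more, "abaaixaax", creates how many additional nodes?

3

"abaaix" is already a path in the trie; the remaining "aax" must be added.
New nodes needed: |"abaaixaax"| − 6 = 9 − 6 = 3.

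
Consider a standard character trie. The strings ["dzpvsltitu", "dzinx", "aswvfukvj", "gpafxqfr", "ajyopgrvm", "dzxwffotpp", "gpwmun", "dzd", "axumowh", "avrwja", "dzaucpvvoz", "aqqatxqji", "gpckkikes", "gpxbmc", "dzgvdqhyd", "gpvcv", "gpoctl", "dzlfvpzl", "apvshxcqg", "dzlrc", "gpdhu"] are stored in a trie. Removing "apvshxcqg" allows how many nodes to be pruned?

8

After clearing the end-marker at "apvshxcqg", prune upward until reaching a node still needed by another word.
The suffix "pvshxcqg" (8 nodes) is used only by "apvshxcqg"; the node for "a" still has the child "s", so pruning stops there.
Nodes removed: 8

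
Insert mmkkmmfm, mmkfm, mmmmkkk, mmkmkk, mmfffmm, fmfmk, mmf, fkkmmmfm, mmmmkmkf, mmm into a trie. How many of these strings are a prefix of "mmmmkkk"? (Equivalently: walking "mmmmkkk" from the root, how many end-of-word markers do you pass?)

Traverse "mmmmkkk" character by character; count nodes along the way that are marked as word ends.
Prefixes of the query that are stored words: "mmm", "mmmmkkk"
Count: 2

2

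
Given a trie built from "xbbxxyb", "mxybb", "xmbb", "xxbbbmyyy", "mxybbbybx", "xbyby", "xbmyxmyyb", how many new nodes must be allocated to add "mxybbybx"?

3

"mxybb" is already a path in the trie; the remaining "ybx" must be added.
Each of the 3 remaining characters creates one node.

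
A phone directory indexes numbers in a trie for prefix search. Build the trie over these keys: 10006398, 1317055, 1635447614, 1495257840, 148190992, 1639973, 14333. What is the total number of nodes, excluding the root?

46

Insert word by word; a character creates a node only if that edge doesn't already exist:
  "10006398" → 8 new (1, 0, 0, 0, 6, 3, 9, 8)
  "1317055" → prefix "1" already present; 6 new (3, 1, 7, 0, 5, 5)
  "1635447614" → prefix "1" already present; 9 new (6, 3, 5, 4, 4, 7, 6, 1, 4)
  "1495257840" → prefix "1" already present; 9 new (4, 9, 5, 2, 5, 7, 8, 4, 0)
  "148190992" → prefix "14" already present; 7 new (8, 1, 9, 0, 9, 9, 2)
  "1639973" → prefix "163" already present; 4 new (9, 9, 7, 3)
  "14333" → prefix "14" already present; 3 new (3, 3, 3)
Total nodes = 8 + 6 + 9 + 9 + 7 + 4 + 3 = 46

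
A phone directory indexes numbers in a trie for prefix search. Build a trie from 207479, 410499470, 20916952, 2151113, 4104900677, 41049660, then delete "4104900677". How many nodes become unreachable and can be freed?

After clearing the end-marker at "4104900677", prune upward until reaching a node still needed by another word.
The suffix "00677" (5 nodes) is used only by "4104900677"; the node for "41049" still has the child "9", so pruning stops there.
Nodes removed: 5

5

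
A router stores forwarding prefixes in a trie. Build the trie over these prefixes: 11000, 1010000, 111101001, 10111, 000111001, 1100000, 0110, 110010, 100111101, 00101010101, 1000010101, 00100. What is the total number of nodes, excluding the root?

For each word, the new-node count is its length minus the longest prefix already in the trie:
  "11000" → 5 new (1, 1, 0, 0, 0)
  "1010000" → prefix "1" already present; 6 new (0, 1, 0, 0, 0, 0)
  "111101001" → prefix "11" already present; 7 new (1, 1, 0, 1, 0, 0, 1)
  "10111" → prefix "101" already present; 2 new (1, 1)
  "000111001" → 9 new (0, 0, 0, 1, 1, 1, 0, 0, 1)
  "1100000" → prefix "11000" already present; 2 new (0, 0)
  "0110" → prefix "0" already present; 3 new (1, 1, 0)
  "110010" → prefix "1100" already present; 2 new (1, 0)
  "100111101" → prefix "10" already present; 7 new (0, 1, 1, 1, 1, 0, 1)
  "00101010101" → prefix "00" already present; 9 new (1, 0, 1, 0, 1, 0, 1, 0, 1)
  "1000010101" → prefix "100" already present; 7 new (0, 0, 1, 0, 1, 0, 1)
  "00100" → prefix "0010" already present; 1 new (0)
Total nodes = 5 + 6 + 7 + 2 + 9 + 2 + 3 + 2 + 7 + 9 + 7 + 1 = 60

60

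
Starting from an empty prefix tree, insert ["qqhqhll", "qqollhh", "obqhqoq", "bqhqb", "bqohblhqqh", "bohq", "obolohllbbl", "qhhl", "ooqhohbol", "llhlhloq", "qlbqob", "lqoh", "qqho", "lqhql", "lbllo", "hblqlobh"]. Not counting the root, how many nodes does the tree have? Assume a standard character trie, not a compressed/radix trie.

87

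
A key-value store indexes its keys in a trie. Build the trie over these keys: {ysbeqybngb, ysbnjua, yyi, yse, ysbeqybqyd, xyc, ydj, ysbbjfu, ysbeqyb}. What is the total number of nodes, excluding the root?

29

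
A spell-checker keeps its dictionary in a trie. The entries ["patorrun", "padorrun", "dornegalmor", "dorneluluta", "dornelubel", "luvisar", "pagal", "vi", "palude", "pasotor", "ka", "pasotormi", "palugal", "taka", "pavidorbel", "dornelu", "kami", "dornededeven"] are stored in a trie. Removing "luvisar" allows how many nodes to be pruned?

7

Walk "luvisar" from the leaf back toward the root, removing each node that no remaining word uses.
No other word shares any prefix with "luvisar", so all 7 of its nodes go.
Nodes removed: 7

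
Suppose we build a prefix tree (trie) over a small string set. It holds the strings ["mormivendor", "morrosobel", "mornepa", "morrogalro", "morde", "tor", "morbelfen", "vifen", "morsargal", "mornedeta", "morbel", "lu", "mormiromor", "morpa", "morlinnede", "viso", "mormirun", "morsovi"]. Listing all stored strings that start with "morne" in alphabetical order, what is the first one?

mornedeta

DFS of the "morne" subtree visits, in order: "mornedeta", "mornepa"
The 1st is mornedeta.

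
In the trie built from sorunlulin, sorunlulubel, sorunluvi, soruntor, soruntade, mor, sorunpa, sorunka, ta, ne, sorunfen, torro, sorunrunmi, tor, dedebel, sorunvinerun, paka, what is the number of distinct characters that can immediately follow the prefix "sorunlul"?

2

The children of the "sorunlul" node are the distinct next characters among strings starting with "sorunlul".
Distinct next characters after "sorunlul": i, u.
That node has 2 child edges.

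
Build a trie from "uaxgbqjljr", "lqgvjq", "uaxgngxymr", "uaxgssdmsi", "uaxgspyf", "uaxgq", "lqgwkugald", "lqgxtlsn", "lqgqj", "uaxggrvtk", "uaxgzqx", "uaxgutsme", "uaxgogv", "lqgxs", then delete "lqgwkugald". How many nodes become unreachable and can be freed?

7

Walk "lqgwkugald" from the leaf back toward the root, removing each node that no remaining word uses.
The suffix "wkugald" (7 nodes) is used only by "lqgwkugald"; the node for "lqg" still has the child "v", so pruning stops there.
Nodes removed: 7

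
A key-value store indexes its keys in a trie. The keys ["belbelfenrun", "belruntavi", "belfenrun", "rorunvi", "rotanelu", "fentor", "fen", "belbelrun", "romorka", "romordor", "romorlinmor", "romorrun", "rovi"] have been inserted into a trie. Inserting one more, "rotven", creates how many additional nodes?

"rot" is already a path in the trie; the remaining "ven" must be added.
So 6 − 3 = 3 new nodes.

3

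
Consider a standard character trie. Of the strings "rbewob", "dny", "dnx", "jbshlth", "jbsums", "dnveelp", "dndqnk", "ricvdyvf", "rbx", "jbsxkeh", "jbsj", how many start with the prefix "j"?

4

Filter for entries beginning with "j":
Matches: "jbshlth", "jbsj", "jbsums", "jbsxkeh"
Count: 4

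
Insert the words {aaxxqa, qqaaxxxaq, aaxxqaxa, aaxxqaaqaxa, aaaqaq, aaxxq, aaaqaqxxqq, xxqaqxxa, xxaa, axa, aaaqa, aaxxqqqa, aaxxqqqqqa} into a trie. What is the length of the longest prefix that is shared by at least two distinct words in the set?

Equivalently: take the maximum, over all pairs, of their longest common prefix length.
"aaxxqqqa" and "aaxxqqqqqa" agree on "aaxxqqq" (7 characters) before diverging; nothing deeper is shared.
Longest shared-prefix length: 7

7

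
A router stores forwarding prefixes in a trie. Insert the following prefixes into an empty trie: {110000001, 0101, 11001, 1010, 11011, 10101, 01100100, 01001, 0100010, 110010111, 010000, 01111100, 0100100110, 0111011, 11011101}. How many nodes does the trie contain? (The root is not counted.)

52

For each word, the new-node count is its length minus the longest prefix already in the trie:
  "110000001" → 9 new (1, 1, 0, 0, 0, 0, 0, 0, 1)
  "0101" → 4 new (0, 1, 0, 1)
  "11001" → prefix "1100" already present; 1 new (1)
  "1010" → prefix "1" already present; 3 new (0, 1, 0)
  "11011" → prefix "110" already present; 2 new (1, 1)
  "10101" → prefix "1010" already present; 1 new (1)
  "01100100" → prefix "01" already present; 6 new (1, 0, 0, 1, 0, 0)
  "01001" → prefix "010" already present; 2 new (0, 1)
  "0100010" → prefix "0100" already present; 3 new (0, 1, 0)
  "110010111" → prefix "11001" already present; 4 new (0, 1, 1, 1)
  "010000" → prefix "01000" already present; 1 new (0)
  "01111100" → prefix "011" already present; 5 new (1, 1, 1, 0, 0)
  "0100100110" → prefix "01001" already present; 5 new (0, 0, 1, 1, 0)
  "0111011" → prefix "0111" already present; 3 new (0, 1, 1)
  "11011101" → prefix "11011" already present; 3 new (1, 0, 1)
Total nodes = 9 + 4 + 1 + 3 + 2 + 1 + 6 + 2 + 3 + 4 + 1 + 5 + 5 + 3 + 3 = 52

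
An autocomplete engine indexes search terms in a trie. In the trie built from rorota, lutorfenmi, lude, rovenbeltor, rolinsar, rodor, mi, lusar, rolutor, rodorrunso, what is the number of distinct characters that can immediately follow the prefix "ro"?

4

The children of the "ro" node are the distinct next characters among strings starting with "ro".
Characters that immediately follow "ro" among the stored strings: {d, l, r, v}.
That node has 4 child edges.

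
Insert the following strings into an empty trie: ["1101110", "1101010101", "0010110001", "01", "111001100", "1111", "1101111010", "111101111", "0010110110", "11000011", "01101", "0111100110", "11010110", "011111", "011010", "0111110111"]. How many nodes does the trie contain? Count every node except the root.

67

For each word, the new-node count is its length minus the longest prefix already in the trie:
  "1101110" → 7 new (1, 1, 0, 1, 1, 1, 0)
  "1101010101" → prefix "1101" already present; 6 new (0, 1, 0, 1, 0, 1)
  "0010110001" → 10 new (0, 0, 1, 0, 1, 1, 0, 0, 0, 1)
  "01" → prefix "0" already present; 1 new (1)
  "111001100" → prefix "11" already present; 7 new (1, 0, 0, 1, 1, 0, 0)
  "1111" → prefix "111" already present; 1 new (1)
  "1101111010" → prefix "110111" already present; 4 new (1, 0, 1, 0)
  "111101111" → prefix "1111" already present; 5 new (0, 1, 1, 1, 1)
  "0010110110" → prefix "0010110" already present; 3 new (1, 1, 0)
  "11000011" → prefix "110" already present; 5 new (0, 0, 0, 1, 1)
  "01101" → prefix "01" already present; 3 new (1, 0, 1)
  "0111100110" → prefix "011" already present; 7 new (1, 1, 0, 0, 1, 1, 0)
  "11010110" → prefix "110101" already present; 2 new (1, 0)
  "011111" → prefix "01111" already present; 1 new (1)
  "011010" → prefix "01101" already present; 1 new (0)
  "0111110111" → prefix "011111" already present; 4 new (0, 1, 1, 1)
Total nodes = 7 + 6 + 10 + 1 + 7 + 1 + 4 + 5 + 3 + 5 + 3 + 7 + 2 + 1 + 1 + 4 = 67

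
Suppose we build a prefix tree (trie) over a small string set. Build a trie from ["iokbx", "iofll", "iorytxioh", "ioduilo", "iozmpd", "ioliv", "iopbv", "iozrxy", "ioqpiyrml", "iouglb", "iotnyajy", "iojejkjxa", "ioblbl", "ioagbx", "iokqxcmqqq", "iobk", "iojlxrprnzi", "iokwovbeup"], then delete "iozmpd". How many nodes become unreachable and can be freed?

Walk "iozmpd" from the leaf back toward the root, removing each node that no remaining word uses.
The suffix "mpd" (3 nodes) is used only by "iozmpd"; the node for "ioz" still has the child "r", so pruning stops there.
Nodes removed: 3

3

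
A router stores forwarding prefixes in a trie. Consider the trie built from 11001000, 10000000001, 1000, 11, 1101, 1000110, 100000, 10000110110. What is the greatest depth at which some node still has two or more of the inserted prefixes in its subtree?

6

The deepest shared node is where two words last agree before diverging.
e.g. "100000" and "10000000001" share the prefix "100000" of length 6; no pair shares a longer one.
Longest shared-prefix length: 6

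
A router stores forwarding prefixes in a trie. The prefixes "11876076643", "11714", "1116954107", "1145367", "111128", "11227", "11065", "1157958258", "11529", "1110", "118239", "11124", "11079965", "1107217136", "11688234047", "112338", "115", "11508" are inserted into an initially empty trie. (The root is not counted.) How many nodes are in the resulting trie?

77

Trace insertions, counting only characters that open a new branch:
  "11876076643" → 11 new (1, 1, 8, 7, 6, 0, 7, 6, 6, 4, 3)
  "11714" → prefix "11" already present; 3 new (7, 1, 4)
  "1116954107" → prefix "11" already present; 8 new (1, 6, 9, 5, 4, 1, 0, 7)
  "1145367" → prefix "11" already present; 5 new (4, 5, 3, 6, 7)
  "111128" → prefix "111" already present; 3 new (1, 2, 8)
  "11227" → prefix "11" already present; 3 new (2, 2, 7)
  "11065" → prefix "11" already present; 3 new (0, 6, 5)
  "1157958258" → prefix "11" already present; 8 new (5, 7, 9, 5, 8, 2, 5, 8)
  "11529" → prefix "115" already present; 2 new (2, 9)
  "1110" → prefix "111" already present; 1 new (0)
  "118239" → prefix "118" already present; 3 new (2, 3, 9)
  "11124" → prefix "111" already present; 2 new (2, 4)
  "11079965" → prefix "110" already present; 5 new (7, 9, 9, 6, 5)
  "1107217136" → prefix "1107" already present; 6 new (2, 1, 7, 1, 3, 6)
  "11688234047" → prefix "11" already present; 9 new (6, 8, 8, 2, 3, 4, 0, 4, 7)
  "112338" → prefix "112" already present; 3 new (3, 3, 8)
  "115" → prefix "115" already present; 0 new (none)
  "11508" → prefix "115" already present; 2 new (0, 8)
Total nodes = 11 + 3 + 8 + 5 + 3 + 3 + 3 + 8 + 2 + 1 + 3 + 2 + 5 + 6 + 9 + 3 + 0 + 2 = 77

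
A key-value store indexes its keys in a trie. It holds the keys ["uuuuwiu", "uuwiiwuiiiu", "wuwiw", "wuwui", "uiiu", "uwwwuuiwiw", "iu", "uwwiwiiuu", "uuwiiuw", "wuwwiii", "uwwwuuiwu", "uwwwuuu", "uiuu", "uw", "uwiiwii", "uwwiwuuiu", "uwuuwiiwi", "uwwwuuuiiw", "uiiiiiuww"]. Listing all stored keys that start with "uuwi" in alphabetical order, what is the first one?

uuwiiuw

Filter for "uuwi…" and sort: "uuwiiuw", "uuwiiwuiiiu"
Position 1: uuwiiuw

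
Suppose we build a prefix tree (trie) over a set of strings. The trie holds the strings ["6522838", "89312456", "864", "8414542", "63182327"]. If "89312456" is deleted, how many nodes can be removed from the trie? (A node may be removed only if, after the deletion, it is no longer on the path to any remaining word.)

7

Walk "89312456" from the leaf back toward the root, removing each node that no remaining word uses.
The suffix "9312456" (7 nodes) is used only by "89312456"; the node for "8" still has the child "6", so pruning stops there.
Nodes removed: 7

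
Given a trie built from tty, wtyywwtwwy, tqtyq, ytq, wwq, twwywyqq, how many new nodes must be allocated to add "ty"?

The longest prefix of "ty" already in the trie is "t" (length 1).
So 2 − 1 = 1 new nodes.

1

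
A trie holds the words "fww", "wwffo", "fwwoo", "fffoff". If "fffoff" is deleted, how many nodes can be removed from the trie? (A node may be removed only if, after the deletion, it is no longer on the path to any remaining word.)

5

A node on "fffoff"'s path can go only if nothing else ends at it or branches off below it.
The suffix "ffoff" (5 nodes) is used only by "fffoff"; the node for "f" still has the child "w", so pruning stops there.
Nodes removed: 5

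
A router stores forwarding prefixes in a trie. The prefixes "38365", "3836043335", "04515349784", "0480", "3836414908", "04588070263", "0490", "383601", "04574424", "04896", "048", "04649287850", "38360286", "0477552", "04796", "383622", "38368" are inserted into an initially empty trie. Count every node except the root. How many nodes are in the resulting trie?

Insert word by word; a character creates a node only if that edge doesn't already exist:
  "38365" → 5 new (3, 8, 3, 6, 5)
  "3836043335" → prefix "3836" already present; 6 new (0, 4, 3, 3, 3, 5)
  "04515349784" → 11 new (0, 4, 5, 1, 5, 3, 4, 9, 7, 8, 4)
  "0480" → prefix "04" already present; 2 new (8, 0)
  "3836414908" → prefix "3836" already present; 6 new (4, 1, 4, 9, 0, 8)
  "04588070263" → prefix "045" already present; 8 new (8, 8, 0, 7, 0, 2, 6, 3)
  "0490" → prefix "04" already present; 2 new (9, 0)
  "383601" → prefix "38360" already present; 1 new (1)
  "04574424" → prefix "045" already present; 5 new (7, 4, 4, 2, 4)
  "04896" → prefix "048" already present; 2 new (9, 6)
  "048" → prefix "048" already present; 0 new (none)
  "04649287850" → prefix "04" already present; 9 new (6, 4, 9, 2, 8, 7, 8, 5, 0)
  "38360286" → prefix "38360" already present; 3 new (2, 8, 6)
  "0477552" → prefix "04" already present; 5 new (7, 7, 5, 5, 2)
  "04796" → prefix "047" already present; 2 new (9, 6)
  "383622" → prefix "3836" already present; 2 new (2, 2)
  "38368" → prefix "3836" already present; 1 new (8)
Total nodes = 5 + 6 + 11 + 2 + 6 + 8 + 2 + 1 + 5 + 2 + 0 + 9 + 3 + 5 + 2 + 2 + 1 = 70

70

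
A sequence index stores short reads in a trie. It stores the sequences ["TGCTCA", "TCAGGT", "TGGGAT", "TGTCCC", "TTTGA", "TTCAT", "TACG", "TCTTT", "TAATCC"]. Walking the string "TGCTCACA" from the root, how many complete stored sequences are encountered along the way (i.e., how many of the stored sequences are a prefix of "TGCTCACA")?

1

Check each prefix of "TGCTCACA" against the stored set — each match is an end-marker on the path.
Prefixes of the query that are stored words: "TGCTCA"
Count: 1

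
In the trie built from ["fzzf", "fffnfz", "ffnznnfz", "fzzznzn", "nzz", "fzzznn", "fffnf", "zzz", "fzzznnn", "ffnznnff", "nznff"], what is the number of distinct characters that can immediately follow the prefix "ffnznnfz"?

0

Follow the path "ffnznnfz" to its node, then look at its outgoing edges.
No stored string extends past "ffnznnfz".
That node has 0 child edges.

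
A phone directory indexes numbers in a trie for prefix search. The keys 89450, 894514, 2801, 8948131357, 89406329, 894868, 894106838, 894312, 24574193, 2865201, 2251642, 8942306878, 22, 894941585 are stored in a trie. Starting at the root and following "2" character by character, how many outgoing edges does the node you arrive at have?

3

Follow the path "2" to its node, then look at its outgoing edges.
Characters that immediately follow "2" among the stored strings: {2, 4, 8}.
That node has 3 child edges.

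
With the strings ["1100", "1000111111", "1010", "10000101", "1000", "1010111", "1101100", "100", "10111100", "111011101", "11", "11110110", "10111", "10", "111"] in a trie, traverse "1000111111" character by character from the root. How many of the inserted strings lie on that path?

4

Traverse "1000111111" character by character; count nodes along the way that are marked as word ends.
Prefixes of the query that are stored words: "10", "100", "1000", "1000111111"
Count: 4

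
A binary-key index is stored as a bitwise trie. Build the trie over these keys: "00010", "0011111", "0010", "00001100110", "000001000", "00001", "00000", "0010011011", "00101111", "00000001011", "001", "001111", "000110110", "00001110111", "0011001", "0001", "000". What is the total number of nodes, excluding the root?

53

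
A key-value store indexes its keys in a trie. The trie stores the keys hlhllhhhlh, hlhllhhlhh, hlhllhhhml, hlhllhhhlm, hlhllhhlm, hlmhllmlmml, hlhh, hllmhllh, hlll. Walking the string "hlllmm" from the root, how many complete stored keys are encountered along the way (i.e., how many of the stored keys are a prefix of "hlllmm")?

1

Check each prefix of "hlllmm" against the stored set — each match is an end-marker on the path.
Prefixes of the query that are stored words: "hlll"
Count: 1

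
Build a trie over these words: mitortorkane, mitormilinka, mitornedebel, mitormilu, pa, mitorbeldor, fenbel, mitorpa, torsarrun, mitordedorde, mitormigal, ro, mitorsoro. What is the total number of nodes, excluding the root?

68

Insert word by word; a character creates a node only if that edge doesn't already exist:
  "mitortorkane" → 12 new (m, i, t, o, r, t, o, r, k, a, n, e)
  "mitormilinka" → prefix "mitor" already present; 7 new (m, i, l, i, n, k, a)
  "mitornedebel" → prefix "mitor" already present; 7 new (n, e, d, e, b, e, l)
  "mitormilu" → prefix "mitormil" already present; 1 new (u)
  "pa" → 2 new (p, a)
  "mitorbeldor" → prefix "mitor" already present; 6 new (b, e, l, d, o, r)
  "fenbel" → 6 new (f, e, n, b, e, l)
  "mitorpa" → prefix "mitor" already present; 2 new (p, a)
  "torsarrun" → 9 new (t, o, r, s, a, r, r, u, n)
  "mitordedorde" → prefix "mitor" already present; 7 new (d, e, d, o, r, d, e)
  "mitormigal" → prefix "mitormi" already present; 3 new (g, a, l)
  "ro" → 2 new (r, o)
  "mitorsoro" → prefix "mitor" already present; 4 new (s, o, r, o)
Total nodes = 12 + 7 + 7 + 1 + 2 + 6 + 6 + 2 + 9 + 7 + 3 + 2 + 4 = 68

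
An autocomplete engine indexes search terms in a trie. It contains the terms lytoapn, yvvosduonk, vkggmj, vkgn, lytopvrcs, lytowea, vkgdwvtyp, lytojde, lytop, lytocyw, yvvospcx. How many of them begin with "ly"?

6

Traverse to the node for "ly", then collect every word in that subtree.
Words under "ly": lytoapn, lytocyw, lytojde, lytop, lytopvrcs, lytowea
Count: 6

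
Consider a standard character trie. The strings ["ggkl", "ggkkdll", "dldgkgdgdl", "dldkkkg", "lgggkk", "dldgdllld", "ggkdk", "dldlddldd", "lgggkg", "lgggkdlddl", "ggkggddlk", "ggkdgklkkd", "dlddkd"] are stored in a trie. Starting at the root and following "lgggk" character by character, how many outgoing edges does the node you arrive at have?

3

Walk "lgggk" from the root, arriving at one node.
Distinct next characters after "lgggk": d, g, k.
That node has 3 child edges.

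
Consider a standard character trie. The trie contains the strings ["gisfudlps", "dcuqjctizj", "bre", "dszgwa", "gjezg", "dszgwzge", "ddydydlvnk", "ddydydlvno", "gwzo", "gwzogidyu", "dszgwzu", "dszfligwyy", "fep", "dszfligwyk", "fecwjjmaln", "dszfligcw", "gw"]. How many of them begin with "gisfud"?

1

Filter for entries beginning with "gisfud":
Matches: "gisfudlps"
Count: 1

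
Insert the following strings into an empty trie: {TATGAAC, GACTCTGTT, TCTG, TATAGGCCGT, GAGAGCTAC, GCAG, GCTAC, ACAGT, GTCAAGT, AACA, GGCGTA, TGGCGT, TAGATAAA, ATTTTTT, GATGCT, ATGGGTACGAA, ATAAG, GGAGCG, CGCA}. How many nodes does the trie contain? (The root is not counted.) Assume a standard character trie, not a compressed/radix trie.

99

Trace insertions, counting only characters that open a new branch:
  "TATGAAC" → 7 new (T, A, T, G, A, A, C)
  "GACTCTGTT" → 9 new (G, A, C, T, C, T, G, T, T)
  "TCTG" → prefix "T" already present; 3 new (C, T, G)
  "TATAGGCCGT" → prefix "TAT" already present; 7 new (A, G, G, C, C, G, T)
  "GAGAGCTAC" → prefix "GA" already present; 7 new (G, A, G, C, T, A, C)
  "GCAG" → prefix "G" already present; 3 new (C, A, G)
  "GCTAC" → prefix "GC" already present; 3 new (T, A, C)
  "ACAGT" → 5 new (A, C, A, G, T)
  "GTCAAGT" → prefix "G" already present; 6 new (T, C, A, A, G, T)
  "AACA" → prefix "A" already present; 3 new (A, C, A)
  "GGCGTA" → prefix "G" already present; 5 new (G, C, G, T, A)
  "TGGCGT" → prefix "T" already present; 5 new (G, G, C, G, T)
  "TAGATAAA" → prefix "TA" already present; 6 new (G, A, T, A, A, A)
  "ATTTTTT" → prefix "A" already present; 6 new (T, T, T, T, T, T)
  "GATGCT" → prefix "GA" already present; 4 new (T, G, C, T)
  "ATGGGTACGAA" → prefix "AT" already present; 9 new (G, G, G, T, A, C, G, A, A)
  "ATAAG" → prefix "AT" already present; 3 new (A, A, G)
  "GGAGCG" → prefix "GG" already present; 4 new (A, G, C, G)
  "CGCA" → 4 new (C, G, C, A)
Total nodes = 7 + 9 + 3 + 7 + 7 + 3 + 3 + 5 + 6 + 3 + 5 + 5 + 6 + 6 + 4 + 9 + 3 + 4 + 4 = 99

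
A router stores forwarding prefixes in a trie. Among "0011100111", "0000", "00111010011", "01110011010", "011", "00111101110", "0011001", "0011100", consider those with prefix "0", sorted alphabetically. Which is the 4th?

Words with prefix "0", in lexicographic order: "0000", "0011001", "0011100", "0011100111", "00111010011", "00111101110", "011", "01110011010"
Position 4: 0011100111

0011100111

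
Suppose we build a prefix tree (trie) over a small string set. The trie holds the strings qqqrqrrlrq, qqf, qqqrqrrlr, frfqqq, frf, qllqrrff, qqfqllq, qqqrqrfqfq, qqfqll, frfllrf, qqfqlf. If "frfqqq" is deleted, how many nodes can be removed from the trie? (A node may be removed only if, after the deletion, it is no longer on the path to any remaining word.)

After clearing the end-marker at "frfqqq", prune upward until reaching a node still needed by another word.
The suffix "qqq" (3 nodes) is used only by "frfqqq"; the node for "frf" still has the child "l", so pruning stops there.
Nodes removed: 3

3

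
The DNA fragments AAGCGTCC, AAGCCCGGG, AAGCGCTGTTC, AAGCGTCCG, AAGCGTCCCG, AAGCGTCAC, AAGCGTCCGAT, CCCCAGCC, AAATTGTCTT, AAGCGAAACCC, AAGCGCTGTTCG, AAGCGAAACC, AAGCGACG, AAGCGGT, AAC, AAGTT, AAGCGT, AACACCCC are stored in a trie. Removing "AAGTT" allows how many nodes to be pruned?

2

Walk "AAGTT" from the leaf back toward the root, removing each node that no remaining word uses.
The suffix "TT" (2 nodes) is used only by "AAGTT"; the node for "AAG" still has the child "C", so pruning stops there.
Nodes removed: 2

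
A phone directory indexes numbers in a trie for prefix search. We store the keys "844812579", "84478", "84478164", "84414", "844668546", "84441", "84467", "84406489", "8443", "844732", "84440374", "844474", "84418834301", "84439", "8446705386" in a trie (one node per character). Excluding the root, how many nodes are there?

52

For each word, the new-node count is its length minus the longest prefix already in the trie:
  "844812579" → 9 new (8, 4, 4, 8, 1, 2, 5, 7, 9)
  "84478" → prefix "844" already present; 2 new (7, 8)
  "84478164" → prefix "84478" already present; 3 new (1, 6, 4)
  "84414" → prefix "844" already present; 2 new (1, 4)
  "844668546" → prefix "844" already present; 6 new (6, 6, 8, 5, 4, 6)
  "84441" → prefix "844" already present; 2 new (4, 1)
  "84467" → prefix "8446" already present; 1 new (7)
  "84406489" → prefix "844" already present; 5 new (0, 6, 4, 8, 9)
  "8443" → prefix "844" already present; 1 new (3)
  "844732" → prefix "8447" already present; 2 new (3, 2)
  "84440374" → prefix "8444" already present; 4 new (0, 3, 7, 4)
  "844474" → prefix "8444" already present; 2 new (7, 4)
  "84418834301" → prefix "8441" already present; 7 new (8, 8, 3, 4, 3, 0, 1)
  "84439" → prefix "8443" already present; 1 new (9)
  "8446705386" → prefix "84467" already present; 5 new (0, 5, 3, 8, 6)
Total nodes = 9 + 2 + 3 + 2 + 6 + 2 + 1 + 5 + 1 + 2 + 4 + 2 + 7 + 1 + 5 = 52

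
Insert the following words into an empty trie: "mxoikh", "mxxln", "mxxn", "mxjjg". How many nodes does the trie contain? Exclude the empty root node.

Count nodes per top-level branch (shared prefixes stored once):
  'm'-branch (mxjjg, mxoikh, mxxln, mxxn): 13 nodes
Sum: 13

13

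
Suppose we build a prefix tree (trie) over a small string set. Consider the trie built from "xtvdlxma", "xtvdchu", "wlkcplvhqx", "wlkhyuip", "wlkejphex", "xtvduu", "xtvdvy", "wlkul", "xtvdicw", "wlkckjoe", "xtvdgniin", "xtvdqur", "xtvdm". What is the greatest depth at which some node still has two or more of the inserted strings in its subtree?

Equivalently: take the maximum, over all pairs, of their longest common prefix length.
e.g. "wlkckjoe" and "wlkcplvhqx" share the prefix "wlkc" of length 4; no pair shares a longer one.
Longest shared-prefix length: 4

4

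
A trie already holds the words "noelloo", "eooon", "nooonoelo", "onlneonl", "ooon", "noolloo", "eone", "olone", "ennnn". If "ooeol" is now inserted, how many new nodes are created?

3

"oo" is already a path in the trie; the remaining "eol" must be added.
So 5 − 2 = 3 new nodes.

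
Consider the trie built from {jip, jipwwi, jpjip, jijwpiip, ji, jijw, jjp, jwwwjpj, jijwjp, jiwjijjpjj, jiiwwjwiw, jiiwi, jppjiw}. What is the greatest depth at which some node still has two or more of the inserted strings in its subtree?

4

Equivalently: take the maximum, over all pairs, of their longest common prefix length.
"jiiwi" and "jiiwwjwiw" agree on "jiiw" (4 characters) before diverging; nothing deeper is shared.
Longest shared-prefix length: 4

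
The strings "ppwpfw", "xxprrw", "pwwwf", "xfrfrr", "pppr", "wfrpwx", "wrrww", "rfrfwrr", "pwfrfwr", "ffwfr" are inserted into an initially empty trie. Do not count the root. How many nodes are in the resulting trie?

Trace insertions, counting only characters that open a new branch:
  "ppwpfw" → 6 new (p, p, w, p, f, w)
  "xxprrw" → 6 new (x, x, p, r, r, w)
  "pwwwf" → prefix "p" already present; 4 new (w, w, w, f)
  "xfrfrr" → prefix "x" already present; 5 new (f, r, f, r, r)
  "pppr" → prefix "pp" already present; 2 new (p, r)
  "wfrpwx" → 6 new (w, f, r, p, w, x)
  "wrrww" → prefix "w" already present; 4 new (r, r, w, w)
  "rfrfwrr" → 7 new (r, f, r, f, w, r, r)
  "pwfrfwr" → prefix "pw" already present; 5 new (f, r, f, w, r)
  "ffwfr" → 5 new (f, f, w, f, r)
Total nodes = 6 + 6 + 4 + 5 + 2 + 6 + 4 + 7 + 5 + 5 = 50

50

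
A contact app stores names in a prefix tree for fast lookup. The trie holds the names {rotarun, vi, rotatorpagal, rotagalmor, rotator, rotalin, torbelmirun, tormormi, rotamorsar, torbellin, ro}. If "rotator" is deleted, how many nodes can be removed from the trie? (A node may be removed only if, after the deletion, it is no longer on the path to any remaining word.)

After clearing the end-marker at "rotator", prune upward until reaching a node still needed by another word.
Every node on "rotator" is still needed (e.g. by "rotatorpagal"), so nothing is freed.
Nodes removed: 0

0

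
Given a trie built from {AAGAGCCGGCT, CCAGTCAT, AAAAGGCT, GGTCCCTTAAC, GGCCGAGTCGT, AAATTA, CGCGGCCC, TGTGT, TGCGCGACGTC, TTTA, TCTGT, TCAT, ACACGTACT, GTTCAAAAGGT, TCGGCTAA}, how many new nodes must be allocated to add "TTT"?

0

Every character of "TTT" already lies on an existing path (it is a prefix of some stored word).
No new nodes are needed: 0.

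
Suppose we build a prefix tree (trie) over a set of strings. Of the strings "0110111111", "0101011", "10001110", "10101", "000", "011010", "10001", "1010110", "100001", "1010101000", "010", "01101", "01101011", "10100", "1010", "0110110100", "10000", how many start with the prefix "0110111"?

1

Walk to "0110111"; the words in its subtree are exactly those with that prefix.
Words under "0110111": 0110111111
Count: 1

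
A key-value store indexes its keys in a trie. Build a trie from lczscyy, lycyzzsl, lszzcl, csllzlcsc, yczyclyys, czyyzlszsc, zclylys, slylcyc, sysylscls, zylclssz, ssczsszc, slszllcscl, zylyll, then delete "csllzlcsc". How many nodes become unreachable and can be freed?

8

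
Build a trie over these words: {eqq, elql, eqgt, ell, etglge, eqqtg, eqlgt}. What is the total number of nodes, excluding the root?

19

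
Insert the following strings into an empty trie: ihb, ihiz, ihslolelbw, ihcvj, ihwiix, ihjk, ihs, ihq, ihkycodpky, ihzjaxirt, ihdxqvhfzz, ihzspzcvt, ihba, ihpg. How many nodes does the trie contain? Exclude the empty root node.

Insert word by word; a character creates a node only if that edge doesn't already exist:
  "ihb" → 3 new (i, h, b)
  "ihiz" → prefix "ih" already present; 2 new (i, z)
  "ihslolelbw" → prefix "ih" already present; 8 new (s, l, o, l, e, l, b, w)
  "ihcvj" → prefix "ih" already present; 3 new (c, v, j)
  "ihwiix" → prefix "ih" already present; 4 new (w, i, i, x)
  "ihjk" → prefix "ih" already present; 2 new (j, k)
  "ihs" → prefix "ihs" already present; 0 new (none)
  "ihq" → prefix "ih" already present; 1 new (q)
  "ihkycodpky" → prefix "ih" already present; 8 new (k, y, c, o, d, p, k, y)
  "ihzjaxirt" → prefix "ih" already present; 7 new (z, j, a, x, i, r, t)
  "ihdxqvhfzz" → prefix "ih" already present; 8 new (d, x, q, v, h, f, z, z)
  "ihzspzcvt" → prefix "ihz" already present; 6 new (s, p, z, c, v, t)
  "ihba" → prefix "ihb" already present; 1 new (a)
  "ihpg" → prefix "ih" already present; 2 new (p, g)
Total nodes = 3 + 2 + 8 + 3 + 4 + 2 + 0 + 1 + 8 + 7 + 8 + 6 + 1 + 2 = 55

55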